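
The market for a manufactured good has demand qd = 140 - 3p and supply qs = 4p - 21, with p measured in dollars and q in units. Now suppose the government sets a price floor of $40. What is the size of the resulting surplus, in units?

Equilibrium: 140 - 3p = 4p - 21, so 161 = 7p and p* = 23, q* = 71.
Since 40 > 23, the floor is binding.
At p = 40: qd = 140 - 3·40 = 20 and qs = 4·40 - 21 = 139.
Surplus = qs - qd = 139 - 20 = 119.

119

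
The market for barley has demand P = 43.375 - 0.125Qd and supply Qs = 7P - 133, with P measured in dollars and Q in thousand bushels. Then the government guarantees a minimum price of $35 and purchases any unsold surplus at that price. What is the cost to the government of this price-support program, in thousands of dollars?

Rearranging demand gives Qd = 347 - 8P. In a free market, 347 - 8P = 7P - 133 gives the equilibrium P* = 32, Q* = 91.
Since 35 > 32, the floor is binding.
At P = 35: Qd = 347 - 8·35 = 67 and Qs = 7·35 - 133 = 112.
Surplus = Qs - Qd = 45.
Government expenditure = surplus × support price = 45 × 35 = 1575.

1575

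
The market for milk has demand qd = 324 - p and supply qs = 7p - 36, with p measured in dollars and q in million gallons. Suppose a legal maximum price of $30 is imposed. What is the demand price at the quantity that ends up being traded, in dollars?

In a free market, 324 - p = 7p - 36 gives the equilibrium p* = 45, q* = 279.
The ceiling of 30 is below the equilibrium price 45, so it binds.
At p = 30: qd = 324 - 30 = 294 and qs = 7·30 - 36 = 174.
Only 174 units reach the market. On the demand curve, the marginal buyer's willingness to pay at q = 174 is (324 - 174) = 150.

150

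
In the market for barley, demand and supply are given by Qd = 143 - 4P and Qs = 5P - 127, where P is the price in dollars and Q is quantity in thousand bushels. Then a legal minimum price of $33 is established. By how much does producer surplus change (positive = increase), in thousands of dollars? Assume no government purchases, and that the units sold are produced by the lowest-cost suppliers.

Setting quantity demanded equal to quantity supplied, 143 - 4P = 5P - 127, gives P* = 30 and Q* = 23.
Since 33 > 30, the floor is binding.
At P = 33: Qd = 143 - 4·33 = 11 and Qs = 5·33 - 127 = 38.
Producer surplus without the control is ½ · (30 - 25.4) · 23 = 52.9.
With the floor, 11 units are sold at 33. The supply price at Q = 11 is 27.6, so PS = ½ · [(33 - 25.4) + (33 - 27.6)] · 11 = 71.5.
Change in producer surplus = 71.5 - 52.9 = 18.6.

18.6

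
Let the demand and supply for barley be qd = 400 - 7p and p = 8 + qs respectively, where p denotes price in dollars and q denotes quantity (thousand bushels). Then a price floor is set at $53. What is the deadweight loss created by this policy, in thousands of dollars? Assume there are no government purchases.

Rearranging supply gives qs = p - 8. Without the control the market clears where 400 - 7p = p - 8, i.e. p* = 51 and q* = 43.
Since 53 > 51, the floor is binding.
At p = 53: qd = 400 - 7·53 = 29 and qs = 53 - 8 = 45.
Quantity traded falls to 29. At q = 29 the demand price is (400 - 29)/7 = 53 and the supply price is 8 + 29 = 37.
Deadweight loss = ½ · (53 - 37) · (43 - 29) = ½ · 16 · 14 = 112.

112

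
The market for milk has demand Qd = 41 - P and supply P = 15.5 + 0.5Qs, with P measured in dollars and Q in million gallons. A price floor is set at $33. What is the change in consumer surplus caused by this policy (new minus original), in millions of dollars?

Rearranging supply gives Qs = 2P - 31. Without the control the market clears where 41 - P = 2P - 31, i.e. P* = 24 and Q* = 17.
Because the floor (33) lies above the market-clearing price, it is binding.
At P = 33: Qd = 41 - 33 = 8 and Qs = 2·33 - 31 = 35.
Consumer surplus without the control is ½ · (41 - 24) · 17 = 144.5.
With the floor, consumers buy 8 units at 33, so CS = ½ · (41 - 33) · 8 = 32.
Change in consumer surplus = 32 - 144.5 = -112.5.

-112.5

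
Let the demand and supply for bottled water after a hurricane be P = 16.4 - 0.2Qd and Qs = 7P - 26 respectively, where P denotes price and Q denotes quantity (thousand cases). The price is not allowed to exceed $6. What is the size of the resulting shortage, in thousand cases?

36

Rearranging demand gives Qd = 82 - 5P. Equilibrium: 82 - 5P = 7P - 26, so 108 = 12P and P* = 9, Q* = 37.
Because the ceiling (6) lies below the market-clearing price, it is binding.
At P = 6: Qd = 82 - 5·6 = 52 and Qs = 7·6 - 26 = 16.
Shortage = Qd - Qs = 52 - 16 = 36.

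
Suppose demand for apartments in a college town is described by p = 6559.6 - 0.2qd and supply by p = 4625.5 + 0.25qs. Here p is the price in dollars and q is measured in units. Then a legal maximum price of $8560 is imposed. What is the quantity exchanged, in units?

4298

Rearranging demand gives qd = 32798 - 5p; rearranging supply gives qs = 4p - 18502. Equilibrium: 32798 - 5p = 4p - 18502, so 51300 = 9p and p* = 5700, q* = 4298.
Since 8560 is above p* = 5700, the ceiling does not bind and the free-market outcome prevails.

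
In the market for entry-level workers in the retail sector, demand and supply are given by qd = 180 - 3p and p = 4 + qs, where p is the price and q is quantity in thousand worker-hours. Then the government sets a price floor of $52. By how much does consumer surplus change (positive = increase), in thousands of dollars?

Rearranging supply gives qs = p - 4. Equilibrium: 180 - 3p = p - 4, so 184 = 4p and p* = 46, q* = 42.
The floor of 52 is above the equilibrium price 46, so it binds.
At p = 52: qd = 180 - 3·52 = 24 and qs = 52 - 4 = 48.
Consumer surplus without the control is ½ · (60 - 46) · 42 = 294.
With the floor, consumers buy 24 units at 52, so CS = ½ · (60 - 52) · 24 = 96.
Change in consumer surplus = 96 - 294 = -198.

-198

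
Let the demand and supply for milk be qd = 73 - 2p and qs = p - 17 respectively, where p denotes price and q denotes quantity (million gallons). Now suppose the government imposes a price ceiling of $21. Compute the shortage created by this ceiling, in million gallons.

27

In a free market, 73 - 2p = p - 17 gives the equilibrium p* = 30, q* = 13.
Because the ceiling (21) lies below the market-clearing price, it is binding.
At p = 21: qd = 73 - 2·21 = 31 and qs = 21 - 17 = 4.
Shortage = qd - qs = 31 - 4 = 27.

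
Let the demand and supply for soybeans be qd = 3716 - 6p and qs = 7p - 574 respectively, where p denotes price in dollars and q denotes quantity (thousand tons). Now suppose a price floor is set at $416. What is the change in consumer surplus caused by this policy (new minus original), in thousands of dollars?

Without the control the market clears where 3716 - 6p = 7p - 574, i.e. p* = 330 and q* = 1736.
The floor of 416 is above the equilibrium price 330, so it binds.
At p = 416: qd = 3716 - 6·416 = 1220 and qs = 7·416 - 574 = 2338.
Consumer surplus without the control is ½ · (1858/3 - 330) · 1736 = 753424/3.
With the floor, consumers buy 1220 units at 416, so CS = ½ · (1858/3 - 416) · 1220 = 372100/3.
Change in consumer surplus = 372100/3 - 753424/3 = -127108.

-127108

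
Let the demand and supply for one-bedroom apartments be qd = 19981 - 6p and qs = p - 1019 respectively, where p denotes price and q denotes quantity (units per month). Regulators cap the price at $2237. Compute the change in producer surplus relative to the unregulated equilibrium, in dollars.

-1220418.5

Equilibrium: 19981 - 6p = p - 1019, so 21000 = 7p and p* = 3000, q* = 1981.
Because the ceiling (2237) lies below the market-clearing price, it is binding.
At p = 2237: qd = 19981 - 6·2237 = 6559 and qs = 2237 - 1019 = 1218.
Producer surplus without the control is ½ · (3000 - 1019) · 1981 = 1962180.5.
With the ceiling, producers sell 1218 units at 2237, so PS = ½ · (2237 - 1019) · 1218 = 741762.
Change in producer surplus = 741762 - 1962180.5 = -1220418.5.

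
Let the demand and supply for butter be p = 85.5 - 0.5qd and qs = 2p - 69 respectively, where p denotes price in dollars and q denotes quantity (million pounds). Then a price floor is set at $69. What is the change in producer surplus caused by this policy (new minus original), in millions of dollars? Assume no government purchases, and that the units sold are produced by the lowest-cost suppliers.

Rearranging demand gives qd = 171 - 2p. Setting quantity demanded equal to quantity supplied, 171 - 2p = 2p - 69, gives p* = 60 and q* = 51.
Since 69 > 60, the floor is binding.
At p = 69: qd = 171 - 2·69 = 33 and qs = 2·69 - 69 = 69.
Producer surplus without the control is ½ · (60 - 34.5) · 51 = 650.25.
With the floor, 33 units are sold at 69. The supply price at q = 33 is 51, so PS = ½ · [(69 - 34.5) + (69 - 51)] · 33 = 866.25.
Change in producer surplus = 866.25 - 650.25 = 216.

216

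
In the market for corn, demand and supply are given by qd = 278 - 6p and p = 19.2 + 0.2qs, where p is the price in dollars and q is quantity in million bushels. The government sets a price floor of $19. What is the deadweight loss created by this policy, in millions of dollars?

0

Rearranging supply gives qs = 5p - 96. Equilibrium: 278 - 6p = 5p - 96, so 374 = 11p and p* = 34, q* = 74.
The floor of 19 is below the equilibrium price 34, so it is not binding; the market clears at p* = 34, q* = 74.
Since the control does not bind, no trades are prevented and deadweight loss is zero.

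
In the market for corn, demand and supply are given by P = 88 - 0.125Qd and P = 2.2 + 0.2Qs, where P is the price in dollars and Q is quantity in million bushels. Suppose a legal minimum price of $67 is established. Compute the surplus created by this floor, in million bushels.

Rearranging demand gives Qd = 704 - 8P; rearranging supply gives Qs = 5P - 11. Without the control the market clears where 704 - 8P = 5P - 11, i.e. P* = 55 and Q* = 264.
The floor of 67 is above the equilibrium price 55, so it binds.
At P = 67: Qd = 704 - 8·67 = 168 and Qs = 5·67 - 11 = 324.
Surplus = Qs - Qd = 324 - 168 = 156.

156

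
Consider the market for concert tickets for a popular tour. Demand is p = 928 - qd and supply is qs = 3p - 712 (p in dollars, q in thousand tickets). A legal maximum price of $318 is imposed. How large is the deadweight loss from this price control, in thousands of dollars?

Rearranging demand gives qd = 928 - p. Equilibrium: 928 - p = 3p - 712, so 1640 = 4p and p* = 410, q* = 518.
Since 318 < 410, the ceiling is binding.
At p = 318: qd = 928 - 318 = 610 and qs = 3·318 - 712 = 242.
Quantity traded falls to 242. At q = 242 the demand price is 928 - 242 = 686 and the supply price is (712 + 242)/3 = 318.
Deadweight loss = ½ · (686 - 318) · (518 - 242) = ½ · 368 · 276 = 50784.

50784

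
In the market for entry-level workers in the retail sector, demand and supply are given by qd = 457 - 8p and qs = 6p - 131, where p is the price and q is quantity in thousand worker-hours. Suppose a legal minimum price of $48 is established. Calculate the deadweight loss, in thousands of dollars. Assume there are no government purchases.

336

Equilibrium: 457 - 8p = 6p - 131, so 588 = 14p and p* = 42, q* = 121.
Since 48 > 42, the floor is binding.
At p = 48: qd = 457 - 8·48 = 73 and qs = 6·48 - 131 = 157.
Quantity traded falls to 73. At q = 73 the demand price is (457 - 73)/8 = 48 and the supply price is (131 + 73)/6 = 34.
Deadweight loss = ½ · (48 - 34) · (121 - 73) = ½ · 14 · 48 = 336.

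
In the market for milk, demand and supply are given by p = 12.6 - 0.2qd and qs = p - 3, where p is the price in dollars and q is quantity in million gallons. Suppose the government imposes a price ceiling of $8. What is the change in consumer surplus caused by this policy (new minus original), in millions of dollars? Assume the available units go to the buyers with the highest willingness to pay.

Rearranging demand gives qd = 63 - 5p. In a free market, 63 - 5p = p - 3 gives the equilibrium p* = 11, q* = 8.
Since 8 < 11, the ceiling is binding.
At p = 8: qd = 63 - 5·8 = 23 and qs = 8 - 3 = 5.
Consumer surplus without the control is ½ · (12.6 - 11) · 8 = 6.4.
With the ceiling, 5 units are sold at 8 (assume they go to the highest-value buyers). The demand price at q = 5 is 11.6, so CS = ½ · [(12.6 - 8) + (11.6 - 8)] · 5 = 20.5.
Change in consumer surplus = 20.5 - 6.4 = 14.1.

14.1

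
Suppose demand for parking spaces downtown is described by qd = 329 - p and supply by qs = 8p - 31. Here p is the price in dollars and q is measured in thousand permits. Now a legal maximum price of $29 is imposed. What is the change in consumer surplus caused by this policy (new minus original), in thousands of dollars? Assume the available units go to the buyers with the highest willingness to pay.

Without the control the market clears where 329 - p = 8p - 31, i.e. p* = 40 and q* = 289.
Since 29 < 40, the ceiling is binding.
At p = 29: qd = 329 - 29 = 300 and qs = 8·29 - 31 = 201.
Consumer surplus without the control is ½ · (329 - 40) · 289 = 41760.5.
With the ceiling, 201 units are sold at 29 (assume they go to the highest-value buyers). The demand price at q = 201 is 128, so CS = ½ · [(329 - 29) + (128 - 29)] · 201 = 40099.5.
Change in consumer surplus = 40099.5 - 41760.5 = -1661.

-1661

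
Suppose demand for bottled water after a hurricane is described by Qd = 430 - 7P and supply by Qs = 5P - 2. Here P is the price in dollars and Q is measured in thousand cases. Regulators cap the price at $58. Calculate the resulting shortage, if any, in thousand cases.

Equilibrium: 430 - 7P = 5P - 2, so 432 = 12P and P* = 36, Q* = 178.
The ceiling of 58 is above the equilibrium price 36, so it is not binding; the market clears at P* = 36, Q* = 178.
Since the control does not bind, there is no shortage.

0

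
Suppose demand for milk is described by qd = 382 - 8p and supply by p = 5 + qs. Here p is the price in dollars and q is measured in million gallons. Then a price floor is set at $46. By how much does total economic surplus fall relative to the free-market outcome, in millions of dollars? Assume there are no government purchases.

Rearranging supply gives qs = p - 5. Setting quantity demanded equal to quantity supplied, 382 - 8p = p - 5, gives p* = 43 and q* = 38.
Since 46 > 43, the floor is binding.
At p = 46: qd = 382 - 8·46 = 14 and qs = 46 - 5 = 41.
Quantity traded falls to 14. At q = 14 the demand price is (382 - 14)/8 = 46 and the supply price is 5 + 14 = 19.
Deadweight loss = ½ · (46 - 19) · (38 - 14) = ½ · 27 · 24 = 324.

324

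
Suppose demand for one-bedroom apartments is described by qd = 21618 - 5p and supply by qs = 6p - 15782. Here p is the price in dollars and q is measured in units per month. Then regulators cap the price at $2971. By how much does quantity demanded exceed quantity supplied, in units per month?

Setting quantity demanded equal to quantity supplied, 21618 - 5p = 6p - 15782, gives p* = 3400 and q* = 4618.
The ceiling of 2971 is below the equilibrium price 3400, so it binds.
At p = 2971: qd = 21618 - 5·2971 = 6763 and qs = 6·2971 - 15782 = 2044.
Shortage = qd - qs = 6763 - 2044 = 4719.

4719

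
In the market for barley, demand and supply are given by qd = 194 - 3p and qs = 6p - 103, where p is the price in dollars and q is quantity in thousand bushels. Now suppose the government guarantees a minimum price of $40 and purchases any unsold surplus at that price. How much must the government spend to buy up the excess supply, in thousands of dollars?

Setting quantity demanded equal to quantity supplied, 194 - 3p = 6p - 103, gives p* = 33 and q* = 95.
The floor of 40 is above the equilibrium price 33, so it binds.
At p = 40: qd = 194 - 3·40 = 74 and qs = 6·40 - 103 = 137.
Surplus = qs - qd = 63.
Government expenditure = surplus × support price = 63 × 40 = 2520.

2520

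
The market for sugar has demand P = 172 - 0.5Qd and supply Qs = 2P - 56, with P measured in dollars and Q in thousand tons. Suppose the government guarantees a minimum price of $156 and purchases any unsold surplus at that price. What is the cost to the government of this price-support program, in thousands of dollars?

Rearranging demand gives Qd = 344 - 2P. In a free market, 344 - 2P = 2P - 56 gives the equilibrium P* = 100, Q* = 144.
Because the floor (156) lies above the market-clearing price, it is binding.
At P = 156: Qd = 344 - 2·156 = 32 and Qs = 2·156 - 56 = 256.
Surplus = Qs - Qd = 224.
Government expenditure = surplus × support price = 224 × 156 = 34944.

34944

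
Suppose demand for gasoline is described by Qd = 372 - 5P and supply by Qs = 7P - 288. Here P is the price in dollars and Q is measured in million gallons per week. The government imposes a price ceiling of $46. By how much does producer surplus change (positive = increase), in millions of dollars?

-589.5

In a free market, 372 - 5P = 7P - 288 gives the equilibrium P* = 55, Q* = 97.
Because the ceiling (46) lies below the market-clearing price, it is binding.
At P = 46: Qd = 372 - 5·46 = 142 and Qs = 7·46 - 288 = 34.
Producer surplus without the control is ½ · (55 - 288/7) · 97 = 9409/14.
With the ceiling, producers sell 34 units at 46, so PS = ½ · (46 - 288/7) · 34 = 578/7.
Change in producer surplus = 578/7 - 9409/14 = -589.5.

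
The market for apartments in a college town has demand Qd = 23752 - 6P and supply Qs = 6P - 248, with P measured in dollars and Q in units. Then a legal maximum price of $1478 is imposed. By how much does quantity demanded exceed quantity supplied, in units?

6264

Equilibrium: 23752 - 6P = 6P - 248, so 24000 = 12P and P* = 2000, Q* = 11752.
The ceiling of 1478 is below the equilibrium price 2000, so it binds.
At P = 1478: Qd = 23752 - 6·1478 = 14884 and Qs = 6·1478 - 248 = 8620.
Shortage = Qd - Qs = 14884 - 8620 = 6264.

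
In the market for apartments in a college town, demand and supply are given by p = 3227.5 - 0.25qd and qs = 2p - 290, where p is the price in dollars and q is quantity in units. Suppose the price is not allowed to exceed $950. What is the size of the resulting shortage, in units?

7500

Rearranging demand gives qd = 12910 - 4p. Without the control the market clears where 12910 - 4p = 2p - 290, i.e. p* = 2200 and q* = 4110.
The ceiling of 950 is below the equilibrium price 2200, so it binds.
At p = 950: qd = 12910 - 4·950 = 9110 and qs = 2·950 - 290 = 1610.
Shortage = qd - qs = 9110 - 1610 = 7500.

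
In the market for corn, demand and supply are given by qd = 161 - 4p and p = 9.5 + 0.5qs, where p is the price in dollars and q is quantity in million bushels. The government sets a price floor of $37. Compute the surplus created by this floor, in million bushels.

42

Rearranging supply gives qs = 2p - 19. In a free market, 161 - 4p = 2p - 19 gives the equilibrium p* = 30, q* = 41.
Because the floor (37) lies above the market-clearing price, it is binding.
At p = 37: qd = 161 - 4·37 = 13 and qs = 2·37 - 19 = 55.
Surplus = qs - qd = 55 - 13 = 42.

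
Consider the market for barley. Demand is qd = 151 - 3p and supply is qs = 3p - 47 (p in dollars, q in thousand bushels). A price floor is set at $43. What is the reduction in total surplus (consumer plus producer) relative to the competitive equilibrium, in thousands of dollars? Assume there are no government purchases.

300

Without the control the market clears where 151 - 3p = 3p - 47, i.e. p* = 33 and q* = 52.
The floor of 43 is above the equilibrium price 33, so it binds.
At p = 43: qd = 151 - 3·43 = 22 and qs = 3·43 - 47 = 82.
Quantity traded falls to 22. At q = 22 the demand price is (151 - 22)/3 = 43 and the supply price is (47 + 22)/3 = 23.
Deadweight loss = ½ · (43 - 23) · (52 - 22) = ½ · 20 · 30 = 300.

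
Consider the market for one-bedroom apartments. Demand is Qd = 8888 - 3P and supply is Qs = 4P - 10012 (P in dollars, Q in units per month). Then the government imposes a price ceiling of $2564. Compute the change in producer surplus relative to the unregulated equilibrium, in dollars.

-70176

Setting quantity demanded equal to quantity supplied, 8888 - 3P = 4P - 10012, gives P* = 2700 and Q* = 788.
Because the ceiling (2564) lies below the market-clearing price, it is binding.
At P = 2564: Qd = 8888 - 3·2564 = 1196 and Qs = 4·2564 - 10012 = 244.
Producer surplus without the control is ½ · (2700 - 2503) · 788 = 77618.
With the ceiling, producers sell 244 units at 2564, so PS = ½ · (2564 - 2503) · 244 = 7442.
Change in producer surplus = 7442 - 77618 = -70176.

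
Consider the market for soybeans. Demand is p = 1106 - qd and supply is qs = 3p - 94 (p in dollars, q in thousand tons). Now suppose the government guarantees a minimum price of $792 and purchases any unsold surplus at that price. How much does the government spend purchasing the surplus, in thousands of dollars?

Rearranging demand gives qd = 1106 - p. In a free market, 1106 - p = 3p - 94 gives the equilibrium p* = 300, q* = 806.
The floor of 792 is above the equilibrium price 300, so it binds.
At p = 792: qd = 1106 - 792 = 314 and qs = 3·792 - 94 = 2282.
Surplus = qs - qd = 1968.
Government expenditure = surplus × support price = 1968 × 792 = 1558656.

1558656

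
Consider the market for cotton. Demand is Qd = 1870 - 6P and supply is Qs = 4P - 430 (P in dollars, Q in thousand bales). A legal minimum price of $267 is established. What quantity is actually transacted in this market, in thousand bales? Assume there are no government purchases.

268

In a free market, 1870 - 6P = 4P - 430 gives the equilibrium P* = 230, Q* = 490.
The floor of 267 is above the equilibrium price 230, so it binds.
At P = 267: Qd = 1870 - 6·267 = 268 and Qs = 4·267 - 430 = 638.
The quantity actually transacted is the short side, demand: 268.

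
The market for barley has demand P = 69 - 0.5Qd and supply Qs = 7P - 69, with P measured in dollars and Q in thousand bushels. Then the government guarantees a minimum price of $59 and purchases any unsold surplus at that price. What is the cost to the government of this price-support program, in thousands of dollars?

Rearranging demand gives Qd = 138 - 2P. Equilibrium: 138 - 2P = 7P - 69, so 207 = 9P and P* = 23, Q* = 92.
The floor of 59 is above the equilibrium price 23, so it binds.
At P = 59: Qd = 138 - 2·59 = 20 and Qs = 7·59 - 69 = 344.
Surplus = Qs - Qd = 324.
Government expenditure = surplus × support price = 324 × 59 = 19116.

19116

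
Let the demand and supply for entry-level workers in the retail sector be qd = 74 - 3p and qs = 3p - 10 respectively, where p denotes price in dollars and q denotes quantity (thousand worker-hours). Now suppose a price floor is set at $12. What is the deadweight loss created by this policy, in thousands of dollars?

0

Setting quantity demanded equal to quantity supplied, 74 - 3p = 3p - 10, gives p* = 14 and q* = 32.
The floor of 12 is below the equilibrium price 14, so it is not binding; the market clears at p* = 14, q* = 32.
Since the control does not bind, no trades are prevented and deadweight loss is zero.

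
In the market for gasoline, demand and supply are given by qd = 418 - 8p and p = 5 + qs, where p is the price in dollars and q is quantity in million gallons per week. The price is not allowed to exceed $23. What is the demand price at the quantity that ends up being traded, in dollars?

50

Rearranging supply gives qs = p - 5. Equilibrium: 418 - 8p = p - 5, so 423 = 9p and p* = 47, q* = 42.
Since 23 < 47, the ceiling is binding.
At p = 23: qd = 418 - 8·23 = 234 and qs = 23 - 5 = 18.
Only 18 units reach the market. On the demand curve, the marginal buyer's willingness to pay at q = 18 is (418 - 18)/8 = 50.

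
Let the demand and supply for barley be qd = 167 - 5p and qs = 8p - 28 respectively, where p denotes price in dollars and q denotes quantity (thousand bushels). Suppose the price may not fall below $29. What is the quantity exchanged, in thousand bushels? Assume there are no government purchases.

22

Equilibrium: 167 - 5p = 8p - 28, so 195 = 13p and p* = 15, q* = 92.
The floor of 29 is above the equilibrium price 15, so it binds.
At p = 29: qd = 167 - 5·29 = 22 and qs = 8·29 - 28 = 204.
The quantity actually transacted is the short side, demand: 22.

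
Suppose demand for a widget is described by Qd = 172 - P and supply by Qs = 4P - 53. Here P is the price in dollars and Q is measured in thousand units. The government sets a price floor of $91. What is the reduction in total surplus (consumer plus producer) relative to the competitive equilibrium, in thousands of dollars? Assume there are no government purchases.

Setting quantity demanded equal to quantity supplied, 172 - P = 4P - 53, gives P* = 45 and Q* = 127.
The floor of 91 is above the equilibrium price 45, so it binds.
At P = 91: Qd = 172 - 91 = 81 and Qs = 4·91 - 53 = 311.
Quantity traded falls to 81. At Q = 81 the demand price is 172 - 81 = 91 and the supply price is (53 + 81)/4 = 33.5.
Deadweight loss = ½ · (91 - 33.5) · (127 - 81) = ½ · 57.5 · 46 = 1322.5.

1322.5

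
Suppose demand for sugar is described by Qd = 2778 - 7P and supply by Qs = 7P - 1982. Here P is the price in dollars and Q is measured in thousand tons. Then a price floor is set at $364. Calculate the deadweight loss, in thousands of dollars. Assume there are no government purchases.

Setting quantity demanded equal to quantity supplied, 2778 - 7P = 7P - 1982, gives P* = 340 and Q* = 398.
Since 364 > 340, the floor is binding.
At P = 364: Qd = 2778 - 7·364 = 230 and Qs = 7·364 - 1982 = 566.
Quantity traded falls to 230. At Q = 230 the demand price is (2778 - 230)/7 = 364 and the supply price is (1982 + 230)/7 = 316.
Deadweight loss = ½ · (364 - 316) · (398 - 230) = ½ · 48 · 168 = 4032.

4032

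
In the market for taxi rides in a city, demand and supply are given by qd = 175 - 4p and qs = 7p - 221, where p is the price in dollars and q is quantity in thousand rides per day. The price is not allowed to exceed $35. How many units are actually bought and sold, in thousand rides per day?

Without the control the market clears where 175 - 4p = 7p - 221, i.e. p* = 36 and q* = 31.
Because the ceiling (35) lies below the market-clearing price, it is binding.
At p = 35: qd = 175 - 4·35 = 35 and qs = 7·35 - 221 = 24.
The quantity actually transacted is the short side, supply: 24.

24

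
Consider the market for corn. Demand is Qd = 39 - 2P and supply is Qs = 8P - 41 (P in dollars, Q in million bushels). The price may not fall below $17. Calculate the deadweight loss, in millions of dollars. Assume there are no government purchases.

101.25

Equilibrium: 39 - 2P = 8P - 41, so 80 = 10P and P* = 8, Q* = 23.
Since 17 > 8, the floor is binding.
At P = 17: Qd = 39 - 2·17 = 5 and Qs = 8·17 - 41 = 95.
Quantity traded falls to 5. At Q = 5 the demand price is (39 - 5)/2 = 17 and the supply price is (41 + 5)/8 = 5.75.
Deadweight loss = ½ · (17 - 5.75) · (23 - 5) = ½ · 11.25 · 18 = 101.25.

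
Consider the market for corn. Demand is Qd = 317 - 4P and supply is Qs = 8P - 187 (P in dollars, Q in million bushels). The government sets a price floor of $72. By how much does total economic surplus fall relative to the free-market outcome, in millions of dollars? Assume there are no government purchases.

In a free market, 317 - 4P = 8P - 187 gives the equilibrium P* = 42, Q* = 149.
Because the floor (72) lies above the market-clearing price, it is binding.
At P = 72: Qd = 317 - 4·72 = 29 and Qs = 8·72 - 187 = 389.
Quantity traded falls to 29. At Q = 29 the demand price is (317 - 29)/4 = 72 and the supply price is (187 + 29)/8 = 27.
Deadweight loss = ½ · (72 - 27) · (149 - 29) = ½ · 45 · 120 = 2700.

2700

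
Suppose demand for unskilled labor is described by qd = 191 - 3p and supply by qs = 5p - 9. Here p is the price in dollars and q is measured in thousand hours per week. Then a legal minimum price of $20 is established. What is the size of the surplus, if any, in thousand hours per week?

In a free market, 191 - 3p = 5p - 9 gives the equilibrium p* = 25, q* = 116.
The floor of 20 is below the equilibrium price 25, so it is not binding; the market clears at p* = 25, q* = 116.
Since the control does not bind, there is no surplus.

0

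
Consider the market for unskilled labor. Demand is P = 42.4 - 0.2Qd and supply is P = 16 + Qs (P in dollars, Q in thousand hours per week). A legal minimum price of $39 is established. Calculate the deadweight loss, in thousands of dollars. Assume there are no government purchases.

15

Rearranging demand gives Qd = 212 - 5P; rearranging supply gives Qs = P - 16. Equilibrium: 212 - 5P = P - 16, so 228 = 6P and P* = 38, Q* = 22.
Because the floor (39) lies above the market-clearing price, it is binding.
At P = 39: Qd = 212 - 5·39 = 17 and Qs = 39 - 16 = 23.
Quantity traded falls to 17. At Q = 17 the demand price is (212 - 17)/5 = 39 and the supply price is 16 + 17 = 33.
Deadweight loss = ½ · (39 - 33) · (22 - 17) = ½ · 6 · 5 = 15.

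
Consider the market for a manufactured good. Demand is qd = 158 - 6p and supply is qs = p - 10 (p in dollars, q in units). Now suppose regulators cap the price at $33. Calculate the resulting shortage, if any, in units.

0

In a free market, 158 - 6p = p - 10 gives the equilibrium p* = 24, q* = 14.
Since 33 is above p* = 24, the ceiling does not bind and the free-market outcome prevails.
Since the control does not bind, there is no shortage.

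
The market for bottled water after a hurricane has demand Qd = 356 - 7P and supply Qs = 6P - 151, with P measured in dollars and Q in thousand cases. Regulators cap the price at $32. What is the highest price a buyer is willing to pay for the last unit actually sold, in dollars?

45

Setting quantity demanded equal to quantity supplied, 356 - 7P = 6P - 151, gives P* = 39 and Q* = 83.
The ceiling of 32 is below the equilibrium price 39, so it binds.
At P = 32: Qd = 356 - 7·32 = 132 and Qs = 6·32 - 151 = 41.
Only 41 units reach the market. On the demand curve, the marginal buyer's willingness to pay at Q = 41 is (356 - 41)/7 = 45.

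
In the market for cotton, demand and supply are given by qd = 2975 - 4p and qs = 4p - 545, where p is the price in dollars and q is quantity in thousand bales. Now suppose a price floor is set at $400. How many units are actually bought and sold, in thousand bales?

Setting quantity demanded equal to quantity supplied, 2975 - 4p = 4p - 545, gives p* = 440 and q* = 1215.
Since 400 is below p* = 440, the floor does not bind and the free-market outcome prevails.

1215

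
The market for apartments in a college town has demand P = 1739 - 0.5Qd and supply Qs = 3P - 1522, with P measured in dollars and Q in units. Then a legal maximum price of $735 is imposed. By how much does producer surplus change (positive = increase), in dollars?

-286332.5

Rearranging demand gives Qd = 3478 - 2P. Setting quantity demanded equal to quantity supplied, 3478 - 2P = 3P - 1522, gives P* = 1000 and Q* = 1478.
The ceiling of 735 is below the equilibrium price 1000, so it binds.
At P = 735: Qd = 3478 - 2·735 = 2008 and Qs = 3·735 - 1522 = 683.
Producer surplus without the control is ½ · (1000 - 1522/3) · 1478 = 1092242/3.
With the ceiling, producers sell 683 units at 735, so PS = ½ · (735 - 1522/3) · 683 = 466489/6.
Change in producer surplus = 466489/6 - 1092242/3 = -286332.5.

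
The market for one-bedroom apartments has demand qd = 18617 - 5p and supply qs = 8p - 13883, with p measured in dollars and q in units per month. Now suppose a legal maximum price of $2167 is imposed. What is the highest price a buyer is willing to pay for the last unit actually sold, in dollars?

In a free market, 18617 - 5p = 8p - 13883 gives the equilibrium p* = 2500, q* = 6117.
The ceiling of 2167 is below the equilibrium price 2500, so it binds.
At p = 2167: qd = 18617 - 5·2167 = 7782 and qs = 8·2167 - 13883 = 3453.
Only 3453 units reach the market. On the demand curve, the marginal buyer's willingness to pay at q = 3453 is (18617 - 3453)/5 = 3032.8.

3032.8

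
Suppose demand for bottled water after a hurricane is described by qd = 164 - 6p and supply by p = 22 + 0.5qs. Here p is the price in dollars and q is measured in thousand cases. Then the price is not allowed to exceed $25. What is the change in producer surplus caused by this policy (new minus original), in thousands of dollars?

Rearranging supply gives qs = 2p - 44. Without the control the market clears where 164 - 6p = 2p - 44, i.e. p* = 26 and q* = 8.
Since 25 < 26, the ceiling is binding.
At p = 25: qd = 164 - 6·25 = 14 and qs = 2·25 - 44 = 6.
Producer surplus without the control is ½ · (26 - 22) · 8 = 16.
With the ceiling, producers sell 6 units at 25, so PS = ½ · (25 - 22) · 6 = 9.
Change in producer surplus = 9 - 16 = -7.

-7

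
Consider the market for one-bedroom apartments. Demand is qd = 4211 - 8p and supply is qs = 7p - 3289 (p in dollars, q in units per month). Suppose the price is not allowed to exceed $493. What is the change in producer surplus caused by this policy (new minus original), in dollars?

-1305.5

Without the control the market clears where 4211 - 8p = 7p - 3289, i.e. p* = 500 and q* = 211.
The ceiling of 493 is below the equilibrium price 500, so it binds.
At p = 493: qd = 4211 - 8·493 = 267 and qs = 7·493 - 3289 = 162.
Producer surplus without the control is ½ · (500 - 3289/7) · 211 = 44521/14.
With the ceiling, producers sell 162 units at 493, so PS = ½ · (493 - 3289/7) · 162 = 13122/7.
Change in producer surplus = 13122/7 - 44521/14 = -1305.5.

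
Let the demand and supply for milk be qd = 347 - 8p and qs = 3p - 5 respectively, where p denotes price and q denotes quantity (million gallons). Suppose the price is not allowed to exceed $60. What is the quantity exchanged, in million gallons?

Without the control the market clears where 347 - 8p = 3p - 5, i.e. p* = 32 and q* = 91.
The ceiling of 60 is above the equilibrium price 32, so it is not binding; the market clears at p* = 32, q* = 91.

91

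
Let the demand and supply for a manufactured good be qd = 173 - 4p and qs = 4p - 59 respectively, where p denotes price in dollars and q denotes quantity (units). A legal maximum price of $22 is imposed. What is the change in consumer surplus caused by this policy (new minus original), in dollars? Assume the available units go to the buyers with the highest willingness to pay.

Without the control the market clears where 173 - 4p = 4p - 59, i.e. p* = 29 and q* = 57.
Since 22 < 29, the ceiling is binding.
At p = 22: qd = 173 - 4·22 = 85 and qs = 4·22 - 59 = 29.
Consumer surplus without the control is ½ · (43.25 - 29) · 57 = 406.125.
With the ceiling, 29 units are sold at 22 (assume they go to the highest-value buyers). The demand price at q = 29 is 36, so CS = ½ · [(43.25 - 22) + (36 - 22)] · 29 = 511.125.
Change in consumer surplus = 511.125 - 406.125 = 105.

105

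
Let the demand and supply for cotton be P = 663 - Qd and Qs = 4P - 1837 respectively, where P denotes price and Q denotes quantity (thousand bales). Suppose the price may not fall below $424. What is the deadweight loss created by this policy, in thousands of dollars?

Rearranging demand gives Qd = 663 - P. Equilibrium: 663 - P = 4P - 1837, so 2500 = 5P and P* = 500, Q* = 163.
Since 424 is below P* = 500, the floor does not bind and the free-market outcome prevails.
Since the control does not bind, no trades are prevented and deadweight loss is zero.

0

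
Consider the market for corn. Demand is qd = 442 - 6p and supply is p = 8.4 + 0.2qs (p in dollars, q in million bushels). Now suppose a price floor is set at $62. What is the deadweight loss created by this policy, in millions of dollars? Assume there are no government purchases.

2138.4

Rearranging supply gives qs = 5p - 42. In a free market, 442 - 6p = 5p - 42 gives the equilibrium p* = 44, q* = 178.
The floor of 62 is above the equilibrium price 44, so it binds.
At p = 62: qd = 442 - 6·62 = 70 and qs = 5·62 - 42 = 268.
Quantity traded falls to 70. At q = 70 the demand price is (442 - 70)/6 = 62 and the supply price is (42 + 70)/5 = 22.4.
Deadweight loss = ½ · (62 - 22.4) · (178 - 70) = ½ · 39.6 · 108 = 2138.4.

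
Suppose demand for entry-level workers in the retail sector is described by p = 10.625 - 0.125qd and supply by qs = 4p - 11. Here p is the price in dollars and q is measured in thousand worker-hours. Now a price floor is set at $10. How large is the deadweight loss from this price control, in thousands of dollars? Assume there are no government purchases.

Rearranging demand gives qd = 85 - 8p. Equilibrium: 85 - 8p = 4p - 11, so 96 = 12p and p* = 8, q* = 21.
The floor of 10 is above the equilibrium price 8, so it binds.
At p = 10: qd = 85 - 8·10 = 5 and qs = 4·10 - 11 = 29.
Quantity traded falls to 5. At q = 5 the demand price is (85 - 5)/8 = 10 and the supply price is (11 + 5)/4 = 4.
Deadweight loss = ½ · (10 - 4) · (21 - 5) = ½ · 6 · 16 = 48.

48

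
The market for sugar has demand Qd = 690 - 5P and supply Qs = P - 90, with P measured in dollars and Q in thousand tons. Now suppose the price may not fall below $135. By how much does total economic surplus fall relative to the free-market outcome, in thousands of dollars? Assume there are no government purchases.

In a free market, 690 - 5P = P - 90 gives the equilibrium P* = 130, Q* = 40.
Because the floor (135) lies above the market-clearing price, it is binding.
At P = 135: Qd = 690 - 5·135 = 15 and Qs = 135 - 90 = 45.
Quantity traded falls to 15. At Q = 15 the demand price is (690 - 15)/5 = 135 and the supply price is 90 + 15 = 105.
Deadweight loss = ½ · (135 - 105) · (40 - 15) = ½ · 30 · 25 = 375.

375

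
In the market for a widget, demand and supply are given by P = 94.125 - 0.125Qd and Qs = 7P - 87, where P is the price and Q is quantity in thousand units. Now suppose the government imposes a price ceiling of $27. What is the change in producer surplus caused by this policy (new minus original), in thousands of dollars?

Rearranging demand gives Qd = 753 - 8P. Without the control the market clears where 753 - 8P = 7P - 87, i.e. P* = 56 and Q* = 305.
Because the ceiling (27) lies below the market-clearing price, it is binding.
At P = 27: Qd = 753 - 8·27 = 537 and Qs = 7·27 - 87 = 102.
Producer surplus without the control is ½ · (56 - 87/7) · 305 = 93025/14.
With the ceiling, producers sell 102 units at 27, so PS = ½ · (27 - 87/7) · 102 = 5202/7.
Change in producer surplus = 5202/7 - 93025/14 = -5901.5.

-5901.5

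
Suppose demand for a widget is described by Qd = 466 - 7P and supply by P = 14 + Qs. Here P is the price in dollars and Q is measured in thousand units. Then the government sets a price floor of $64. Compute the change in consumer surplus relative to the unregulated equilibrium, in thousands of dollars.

Rearranging supply gives Qs = P - 14. Setting quantity demanded equal to quantity supplied, 466 - 7P = P - 14, gives P* = 60 and Q* = 46.
The floor of 64 is above the equilibrium price 60, so it binds.
At P = 64: Qd = 466 - 7·64 = 18 and Qs = 64 - 14 = 50.
Consumer surplus without the control is ½ · (466/7 - 60) · 46 = 1058/7.
With the floor, consumers buy 18 units at 64, so CS = ½ · (466/7 - 64) · 18 = 162/7.
Change in consumer surplus = 162/7 - 1058/7 = -128.

-128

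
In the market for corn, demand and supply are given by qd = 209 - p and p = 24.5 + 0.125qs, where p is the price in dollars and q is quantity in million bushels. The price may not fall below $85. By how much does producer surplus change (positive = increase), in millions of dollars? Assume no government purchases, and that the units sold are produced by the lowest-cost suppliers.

4860

Rearranging supply gives qs = 8p - 196. Without the control the market clears where 209 - p = 8p - 196, i.e. p* = 45 and q* = 164.
The floor of 85 is above the equilibrium price 45, so it binds.
At p = 85: qd = 209 - 85 = 124 and qs = 8·85 - 196 = 484.
Producer surplus without the control is ½ · (45 - 24.5) · 164 = 1681.
With the floor, 124 units are sold at 85. The supply price at q = 124 is 40, so PS = ½ · [(85 - 24.5) + (85 - 40)] · 124 = 6541.
Change in producer surplus = 6541 - 1681 = 4860.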